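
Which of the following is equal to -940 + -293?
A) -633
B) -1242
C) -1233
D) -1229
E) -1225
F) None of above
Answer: C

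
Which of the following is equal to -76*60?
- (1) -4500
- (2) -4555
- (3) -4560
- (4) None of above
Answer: 3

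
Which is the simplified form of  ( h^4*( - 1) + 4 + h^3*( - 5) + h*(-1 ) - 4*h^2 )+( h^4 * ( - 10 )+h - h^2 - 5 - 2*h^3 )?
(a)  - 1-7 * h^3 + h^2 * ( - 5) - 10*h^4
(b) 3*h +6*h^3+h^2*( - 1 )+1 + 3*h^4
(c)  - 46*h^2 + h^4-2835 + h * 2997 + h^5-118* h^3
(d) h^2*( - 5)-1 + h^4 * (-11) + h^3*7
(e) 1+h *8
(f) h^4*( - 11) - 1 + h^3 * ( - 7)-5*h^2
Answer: f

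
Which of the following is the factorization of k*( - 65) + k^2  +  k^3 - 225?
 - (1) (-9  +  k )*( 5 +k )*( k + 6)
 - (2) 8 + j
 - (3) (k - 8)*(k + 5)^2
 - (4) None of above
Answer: 4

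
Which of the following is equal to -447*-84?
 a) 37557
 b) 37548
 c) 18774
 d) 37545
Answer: b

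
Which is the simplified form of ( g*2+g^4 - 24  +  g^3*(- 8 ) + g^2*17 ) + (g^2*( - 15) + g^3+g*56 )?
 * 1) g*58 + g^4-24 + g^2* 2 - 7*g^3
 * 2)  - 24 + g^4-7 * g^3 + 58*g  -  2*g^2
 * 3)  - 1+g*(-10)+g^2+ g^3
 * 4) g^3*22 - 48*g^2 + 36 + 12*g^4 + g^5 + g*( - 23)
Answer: 1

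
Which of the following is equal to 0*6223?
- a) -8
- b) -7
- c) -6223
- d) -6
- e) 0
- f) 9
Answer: e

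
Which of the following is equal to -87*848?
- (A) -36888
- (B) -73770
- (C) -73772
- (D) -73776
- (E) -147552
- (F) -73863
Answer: D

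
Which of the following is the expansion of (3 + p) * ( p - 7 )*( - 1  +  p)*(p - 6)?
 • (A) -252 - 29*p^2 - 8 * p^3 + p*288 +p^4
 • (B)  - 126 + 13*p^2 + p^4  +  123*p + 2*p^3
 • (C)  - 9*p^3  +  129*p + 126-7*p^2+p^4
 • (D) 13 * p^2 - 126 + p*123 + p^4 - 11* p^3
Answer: D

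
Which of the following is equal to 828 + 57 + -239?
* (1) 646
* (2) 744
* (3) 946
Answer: 1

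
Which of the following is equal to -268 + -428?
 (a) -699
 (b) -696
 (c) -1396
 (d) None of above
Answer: b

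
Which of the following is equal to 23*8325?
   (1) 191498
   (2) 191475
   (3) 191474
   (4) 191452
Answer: 2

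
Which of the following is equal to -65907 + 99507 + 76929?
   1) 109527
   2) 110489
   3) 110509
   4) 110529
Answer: 4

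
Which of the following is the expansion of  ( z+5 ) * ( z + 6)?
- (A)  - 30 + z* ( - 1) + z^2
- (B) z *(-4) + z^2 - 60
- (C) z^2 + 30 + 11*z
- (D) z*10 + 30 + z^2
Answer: C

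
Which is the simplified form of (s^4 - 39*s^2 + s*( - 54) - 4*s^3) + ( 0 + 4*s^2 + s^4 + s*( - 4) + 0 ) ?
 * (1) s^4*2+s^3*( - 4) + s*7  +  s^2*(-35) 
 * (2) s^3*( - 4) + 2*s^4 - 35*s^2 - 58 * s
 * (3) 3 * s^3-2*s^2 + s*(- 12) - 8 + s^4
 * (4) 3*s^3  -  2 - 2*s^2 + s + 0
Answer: 2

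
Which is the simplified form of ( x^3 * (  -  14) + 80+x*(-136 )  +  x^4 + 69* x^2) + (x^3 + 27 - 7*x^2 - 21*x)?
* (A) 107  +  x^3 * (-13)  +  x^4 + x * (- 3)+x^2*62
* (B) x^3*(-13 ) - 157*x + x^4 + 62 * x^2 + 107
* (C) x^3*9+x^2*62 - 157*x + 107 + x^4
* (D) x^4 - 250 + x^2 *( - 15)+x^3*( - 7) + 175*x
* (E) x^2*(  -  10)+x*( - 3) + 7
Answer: B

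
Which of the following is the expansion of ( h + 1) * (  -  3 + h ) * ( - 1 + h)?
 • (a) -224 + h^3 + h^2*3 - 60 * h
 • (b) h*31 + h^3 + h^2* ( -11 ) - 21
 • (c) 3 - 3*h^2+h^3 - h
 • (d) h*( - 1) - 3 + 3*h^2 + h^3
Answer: c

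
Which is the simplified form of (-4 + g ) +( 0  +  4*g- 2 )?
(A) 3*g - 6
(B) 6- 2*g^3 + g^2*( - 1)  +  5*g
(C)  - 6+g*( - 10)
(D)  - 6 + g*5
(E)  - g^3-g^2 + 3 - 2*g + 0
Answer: D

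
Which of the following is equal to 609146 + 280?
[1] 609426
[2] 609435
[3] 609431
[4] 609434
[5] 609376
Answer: 1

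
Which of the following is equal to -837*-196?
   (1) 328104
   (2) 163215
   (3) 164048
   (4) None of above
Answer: 4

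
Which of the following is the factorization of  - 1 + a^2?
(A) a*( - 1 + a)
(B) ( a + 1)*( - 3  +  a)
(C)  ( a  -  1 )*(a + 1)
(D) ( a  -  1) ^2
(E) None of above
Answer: C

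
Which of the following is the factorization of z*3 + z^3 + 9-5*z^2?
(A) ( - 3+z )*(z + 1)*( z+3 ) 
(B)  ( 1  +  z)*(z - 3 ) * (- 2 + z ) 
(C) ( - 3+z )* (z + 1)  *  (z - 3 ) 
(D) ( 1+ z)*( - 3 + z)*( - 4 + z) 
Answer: C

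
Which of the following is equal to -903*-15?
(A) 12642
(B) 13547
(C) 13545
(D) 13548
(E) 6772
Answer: C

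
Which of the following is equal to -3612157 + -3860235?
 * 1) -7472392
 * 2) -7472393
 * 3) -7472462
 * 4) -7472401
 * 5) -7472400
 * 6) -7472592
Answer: 1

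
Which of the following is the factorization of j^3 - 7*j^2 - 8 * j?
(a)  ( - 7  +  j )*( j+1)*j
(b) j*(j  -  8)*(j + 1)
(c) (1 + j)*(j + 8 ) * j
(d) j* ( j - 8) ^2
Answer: b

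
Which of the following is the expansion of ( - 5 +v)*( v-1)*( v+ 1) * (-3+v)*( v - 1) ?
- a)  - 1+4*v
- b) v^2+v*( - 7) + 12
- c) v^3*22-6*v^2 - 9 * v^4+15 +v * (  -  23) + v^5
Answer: c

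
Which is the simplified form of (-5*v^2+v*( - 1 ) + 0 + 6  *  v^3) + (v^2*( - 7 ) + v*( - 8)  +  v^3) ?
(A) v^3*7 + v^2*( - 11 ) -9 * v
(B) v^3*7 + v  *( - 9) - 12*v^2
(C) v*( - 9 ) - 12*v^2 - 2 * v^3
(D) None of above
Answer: B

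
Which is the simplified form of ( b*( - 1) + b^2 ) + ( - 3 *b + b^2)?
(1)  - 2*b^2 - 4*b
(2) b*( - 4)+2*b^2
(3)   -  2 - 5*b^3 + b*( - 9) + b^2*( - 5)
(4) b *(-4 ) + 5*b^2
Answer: 2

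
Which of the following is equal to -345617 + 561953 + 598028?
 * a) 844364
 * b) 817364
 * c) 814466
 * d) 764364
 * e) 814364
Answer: e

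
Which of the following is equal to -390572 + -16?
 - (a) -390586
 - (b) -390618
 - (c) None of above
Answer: c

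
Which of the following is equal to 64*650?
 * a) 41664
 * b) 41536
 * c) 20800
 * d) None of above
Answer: d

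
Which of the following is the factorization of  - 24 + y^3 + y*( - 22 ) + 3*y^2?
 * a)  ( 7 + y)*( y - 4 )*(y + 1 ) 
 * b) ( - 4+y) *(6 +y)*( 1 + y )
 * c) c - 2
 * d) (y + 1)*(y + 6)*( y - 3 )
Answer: b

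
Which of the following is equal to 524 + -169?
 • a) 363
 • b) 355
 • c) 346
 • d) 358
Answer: b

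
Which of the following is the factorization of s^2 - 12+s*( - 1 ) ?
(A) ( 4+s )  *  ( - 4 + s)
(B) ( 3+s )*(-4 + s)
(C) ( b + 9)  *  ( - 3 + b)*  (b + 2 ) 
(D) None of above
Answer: B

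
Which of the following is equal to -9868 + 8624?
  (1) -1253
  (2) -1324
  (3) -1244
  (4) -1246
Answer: 3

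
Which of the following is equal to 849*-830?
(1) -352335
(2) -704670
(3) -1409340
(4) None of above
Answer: 2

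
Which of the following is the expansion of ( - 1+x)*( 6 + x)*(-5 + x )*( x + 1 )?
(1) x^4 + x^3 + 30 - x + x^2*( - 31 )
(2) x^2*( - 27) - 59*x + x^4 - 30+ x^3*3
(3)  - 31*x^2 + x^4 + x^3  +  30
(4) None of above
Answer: 1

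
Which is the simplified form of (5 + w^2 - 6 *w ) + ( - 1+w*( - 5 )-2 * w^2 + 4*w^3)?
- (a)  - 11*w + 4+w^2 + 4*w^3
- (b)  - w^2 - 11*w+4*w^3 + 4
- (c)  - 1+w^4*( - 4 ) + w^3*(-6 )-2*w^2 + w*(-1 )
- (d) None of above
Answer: b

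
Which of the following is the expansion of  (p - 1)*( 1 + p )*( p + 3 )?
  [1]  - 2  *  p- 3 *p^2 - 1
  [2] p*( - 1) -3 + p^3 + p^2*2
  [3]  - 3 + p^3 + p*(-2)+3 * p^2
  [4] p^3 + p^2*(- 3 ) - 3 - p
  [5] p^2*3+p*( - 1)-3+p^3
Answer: 5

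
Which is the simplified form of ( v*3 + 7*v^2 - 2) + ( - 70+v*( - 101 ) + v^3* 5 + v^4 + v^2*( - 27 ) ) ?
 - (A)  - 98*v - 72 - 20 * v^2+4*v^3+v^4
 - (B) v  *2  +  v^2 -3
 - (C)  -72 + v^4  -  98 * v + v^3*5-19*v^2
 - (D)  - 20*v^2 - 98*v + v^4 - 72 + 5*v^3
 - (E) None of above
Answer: D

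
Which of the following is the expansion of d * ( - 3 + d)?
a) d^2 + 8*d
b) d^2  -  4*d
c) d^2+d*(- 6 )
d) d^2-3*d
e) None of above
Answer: d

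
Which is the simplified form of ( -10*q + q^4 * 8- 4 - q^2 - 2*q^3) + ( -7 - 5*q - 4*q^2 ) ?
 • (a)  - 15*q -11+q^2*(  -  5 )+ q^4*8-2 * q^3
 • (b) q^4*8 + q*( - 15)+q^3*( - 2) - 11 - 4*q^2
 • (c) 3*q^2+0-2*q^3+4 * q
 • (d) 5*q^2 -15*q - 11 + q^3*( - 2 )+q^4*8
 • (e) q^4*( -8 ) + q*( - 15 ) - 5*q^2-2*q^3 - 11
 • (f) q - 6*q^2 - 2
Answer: a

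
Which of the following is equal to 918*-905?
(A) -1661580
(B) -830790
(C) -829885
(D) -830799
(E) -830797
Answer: B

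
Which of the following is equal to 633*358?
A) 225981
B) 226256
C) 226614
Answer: C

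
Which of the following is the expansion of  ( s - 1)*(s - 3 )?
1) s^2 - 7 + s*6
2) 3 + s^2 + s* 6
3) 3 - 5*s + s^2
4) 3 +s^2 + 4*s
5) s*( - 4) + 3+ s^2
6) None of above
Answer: 5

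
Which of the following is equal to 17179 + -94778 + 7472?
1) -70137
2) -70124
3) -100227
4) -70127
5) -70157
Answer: 4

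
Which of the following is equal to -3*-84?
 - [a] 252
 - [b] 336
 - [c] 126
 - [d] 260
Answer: a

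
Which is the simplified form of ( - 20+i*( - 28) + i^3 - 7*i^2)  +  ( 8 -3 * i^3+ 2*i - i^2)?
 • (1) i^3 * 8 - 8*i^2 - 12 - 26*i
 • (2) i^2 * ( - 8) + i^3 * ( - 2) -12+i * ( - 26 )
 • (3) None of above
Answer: 2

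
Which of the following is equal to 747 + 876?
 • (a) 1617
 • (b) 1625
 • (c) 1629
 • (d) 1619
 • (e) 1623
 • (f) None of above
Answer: e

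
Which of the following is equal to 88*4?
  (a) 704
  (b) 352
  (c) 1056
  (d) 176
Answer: b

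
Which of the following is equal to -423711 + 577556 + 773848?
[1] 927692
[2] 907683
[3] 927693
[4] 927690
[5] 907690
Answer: 3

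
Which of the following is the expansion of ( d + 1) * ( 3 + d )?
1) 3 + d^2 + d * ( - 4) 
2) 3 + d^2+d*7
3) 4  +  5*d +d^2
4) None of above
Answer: 4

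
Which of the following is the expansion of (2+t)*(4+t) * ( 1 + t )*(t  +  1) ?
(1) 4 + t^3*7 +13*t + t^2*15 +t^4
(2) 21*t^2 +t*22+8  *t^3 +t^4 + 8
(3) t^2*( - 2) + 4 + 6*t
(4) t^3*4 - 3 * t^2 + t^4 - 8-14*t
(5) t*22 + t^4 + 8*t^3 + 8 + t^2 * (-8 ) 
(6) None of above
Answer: 2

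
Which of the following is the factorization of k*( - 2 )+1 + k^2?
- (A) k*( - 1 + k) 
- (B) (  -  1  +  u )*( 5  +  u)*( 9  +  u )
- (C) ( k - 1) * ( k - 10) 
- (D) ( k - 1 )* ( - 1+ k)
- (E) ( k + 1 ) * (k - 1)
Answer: D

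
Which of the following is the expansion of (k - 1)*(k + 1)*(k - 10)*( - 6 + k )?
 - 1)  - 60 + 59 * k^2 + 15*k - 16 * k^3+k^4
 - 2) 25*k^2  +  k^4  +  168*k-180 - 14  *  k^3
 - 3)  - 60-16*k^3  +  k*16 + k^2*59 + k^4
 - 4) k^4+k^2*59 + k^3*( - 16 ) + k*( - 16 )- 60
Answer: 3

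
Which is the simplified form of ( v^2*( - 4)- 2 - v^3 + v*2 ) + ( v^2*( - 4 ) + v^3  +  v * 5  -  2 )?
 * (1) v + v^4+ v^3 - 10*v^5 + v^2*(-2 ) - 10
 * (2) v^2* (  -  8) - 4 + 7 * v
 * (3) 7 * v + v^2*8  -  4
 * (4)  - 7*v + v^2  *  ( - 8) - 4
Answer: 2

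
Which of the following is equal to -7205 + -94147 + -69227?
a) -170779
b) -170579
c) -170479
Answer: b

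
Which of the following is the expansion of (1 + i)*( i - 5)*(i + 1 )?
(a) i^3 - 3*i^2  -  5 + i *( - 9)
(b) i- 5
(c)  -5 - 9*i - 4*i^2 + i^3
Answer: a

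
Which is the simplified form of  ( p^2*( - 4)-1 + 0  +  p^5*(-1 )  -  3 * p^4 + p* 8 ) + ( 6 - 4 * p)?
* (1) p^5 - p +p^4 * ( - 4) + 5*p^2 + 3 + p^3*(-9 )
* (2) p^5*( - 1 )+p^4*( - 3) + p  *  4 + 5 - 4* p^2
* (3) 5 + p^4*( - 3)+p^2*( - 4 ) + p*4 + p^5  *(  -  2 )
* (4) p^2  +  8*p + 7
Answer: 2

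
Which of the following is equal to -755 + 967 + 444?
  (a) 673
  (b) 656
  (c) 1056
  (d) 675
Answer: b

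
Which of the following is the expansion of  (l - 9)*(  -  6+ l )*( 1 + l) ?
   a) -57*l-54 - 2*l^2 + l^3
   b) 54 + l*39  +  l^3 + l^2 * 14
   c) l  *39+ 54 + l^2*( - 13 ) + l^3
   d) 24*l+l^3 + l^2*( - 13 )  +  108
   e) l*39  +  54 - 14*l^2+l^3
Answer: e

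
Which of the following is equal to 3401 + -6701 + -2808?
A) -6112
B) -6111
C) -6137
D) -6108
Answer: D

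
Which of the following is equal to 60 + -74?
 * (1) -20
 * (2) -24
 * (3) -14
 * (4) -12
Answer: 3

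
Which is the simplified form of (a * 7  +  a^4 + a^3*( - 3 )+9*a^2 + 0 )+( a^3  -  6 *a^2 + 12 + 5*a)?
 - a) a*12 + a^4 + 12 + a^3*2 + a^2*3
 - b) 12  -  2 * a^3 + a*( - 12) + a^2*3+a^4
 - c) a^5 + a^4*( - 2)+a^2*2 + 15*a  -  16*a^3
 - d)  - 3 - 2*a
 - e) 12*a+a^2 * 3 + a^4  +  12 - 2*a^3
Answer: e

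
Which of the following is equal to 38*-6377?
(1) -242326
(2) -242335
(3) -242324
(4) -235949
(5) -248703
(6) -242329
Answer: 1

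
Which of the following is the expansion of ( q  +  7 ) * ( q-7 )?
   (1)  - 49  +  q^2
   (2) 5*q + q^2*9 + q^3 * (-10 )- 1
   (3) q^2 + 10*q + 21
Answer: 1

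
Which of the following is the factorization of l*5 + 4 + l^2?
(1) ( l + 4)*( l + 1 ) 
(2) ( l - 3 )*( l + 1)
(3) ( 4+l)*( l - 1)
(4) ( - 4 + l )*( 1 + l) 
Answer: 1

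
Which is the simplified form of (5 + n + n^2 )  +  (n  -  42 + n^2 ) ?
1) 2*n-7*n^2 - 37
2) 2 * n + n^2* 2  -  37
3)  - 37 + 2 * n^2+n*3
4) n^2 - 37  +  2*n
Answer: 2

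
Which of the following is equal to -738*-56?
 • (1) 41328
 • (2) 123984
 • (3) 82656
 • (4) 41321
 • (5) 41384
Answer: 1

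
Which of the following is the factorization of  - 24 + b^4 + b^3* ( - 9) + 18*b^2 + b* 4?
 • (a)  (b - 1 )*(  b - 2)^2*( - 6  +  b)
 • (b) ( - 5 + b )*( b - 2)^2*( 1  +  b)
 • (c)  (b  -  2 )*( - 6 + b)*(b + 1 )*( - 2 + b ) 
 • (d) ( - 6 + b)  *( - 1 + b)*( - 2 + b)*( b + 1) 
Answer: c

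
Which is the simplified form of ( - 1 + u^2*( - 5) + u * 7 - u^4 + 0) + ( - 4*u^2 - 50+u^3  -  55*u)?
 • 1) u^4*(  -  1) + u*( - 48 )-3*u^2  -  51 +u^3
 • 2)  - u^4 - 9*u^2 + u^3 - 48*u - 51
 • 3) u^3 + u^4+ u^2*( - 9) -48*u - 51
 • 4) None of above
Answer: 2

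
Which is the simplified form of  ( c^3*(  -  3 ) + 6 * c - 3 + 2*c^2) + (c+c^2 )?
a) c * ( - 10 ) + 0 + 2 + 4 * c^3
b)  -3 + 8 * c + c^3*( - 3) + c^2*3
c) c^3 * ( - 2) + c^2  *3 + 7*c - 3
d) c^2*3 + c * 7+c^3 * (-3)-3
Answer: d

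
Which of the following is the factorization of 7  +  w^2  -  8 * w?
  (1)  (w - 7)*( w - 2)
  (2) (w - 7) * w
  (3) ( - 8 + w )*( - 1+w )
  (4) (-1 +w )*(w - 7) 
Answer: 4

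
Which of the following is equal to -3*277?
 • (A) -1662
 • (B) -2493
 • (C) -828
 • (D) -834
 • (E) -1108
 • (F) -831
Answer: F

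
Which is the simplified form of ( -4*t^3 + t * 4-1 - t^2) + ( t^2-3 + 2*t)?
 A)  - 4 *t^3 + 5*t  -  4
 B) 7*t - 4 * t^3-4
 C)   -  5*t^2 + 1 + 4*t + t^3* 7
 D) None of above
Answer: D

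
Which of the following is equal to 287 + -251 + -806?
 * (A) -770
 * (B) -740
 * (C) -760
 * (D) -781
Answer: A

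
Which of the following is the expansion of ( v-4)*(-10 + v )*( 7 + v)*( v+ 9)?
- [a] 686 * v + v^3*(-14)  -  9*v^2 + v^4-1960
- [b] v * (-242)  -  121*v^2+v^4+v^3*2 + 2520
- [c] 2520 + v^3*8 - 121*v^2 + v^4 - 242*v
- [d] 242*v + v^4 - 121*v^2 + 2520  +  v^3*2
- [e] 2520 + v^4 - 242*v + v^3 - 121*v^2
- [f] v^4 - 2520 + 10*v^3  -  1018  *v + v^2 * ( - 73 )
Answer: b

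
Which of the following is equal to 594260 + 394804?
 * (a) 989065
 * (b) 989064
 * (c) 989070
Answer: b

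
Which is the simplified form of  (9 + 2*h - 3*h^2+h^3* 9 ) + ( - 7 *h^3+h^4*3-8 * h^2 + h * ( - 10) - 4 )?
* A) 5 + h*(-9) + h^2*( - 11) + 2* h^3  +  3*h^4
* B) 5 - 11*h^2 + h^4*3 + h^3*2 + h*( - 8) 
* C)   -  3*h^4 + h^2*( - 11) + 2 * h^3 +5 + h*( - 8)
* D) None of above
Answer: B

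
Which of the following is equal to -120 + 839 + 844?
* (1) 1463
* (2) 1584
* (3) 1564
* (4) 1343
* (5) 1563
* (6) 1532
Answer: 5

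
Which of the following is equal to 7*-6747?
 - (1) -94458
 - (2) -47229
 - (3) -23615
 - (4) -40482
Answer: 2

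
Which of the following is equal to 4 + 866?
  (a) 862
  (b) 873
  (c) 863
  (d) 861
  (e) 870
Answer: e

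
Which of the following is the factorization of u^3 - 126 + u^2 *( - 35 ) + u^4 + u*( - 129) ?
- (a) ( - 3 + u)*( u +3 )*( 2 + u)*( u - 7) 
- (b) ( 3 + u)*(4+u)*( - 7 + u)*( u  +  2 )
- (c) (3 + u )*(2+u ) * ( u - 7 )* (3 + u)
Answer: c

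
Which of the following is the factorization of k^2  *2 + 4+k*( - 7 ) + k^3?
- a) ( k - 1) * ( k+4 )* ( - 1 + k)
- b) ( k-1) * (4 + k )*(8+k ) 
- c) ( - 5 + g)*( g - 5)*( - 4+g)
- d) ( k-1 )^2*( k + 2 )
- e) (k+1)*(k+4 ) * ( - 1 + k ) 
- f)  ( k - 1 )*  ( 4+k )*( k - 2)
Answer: a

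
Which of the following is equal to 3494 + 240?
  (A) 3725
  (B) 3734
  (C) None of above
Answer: B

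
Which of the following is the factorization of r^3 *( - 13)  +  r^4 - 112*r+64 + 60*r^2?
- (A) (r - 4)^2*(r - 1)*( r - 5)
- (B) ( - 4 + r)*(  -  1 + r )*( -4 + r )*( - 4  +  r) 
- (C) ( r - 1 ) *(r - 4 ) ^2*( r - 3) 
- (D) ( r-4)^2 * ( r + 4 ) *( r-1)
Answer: B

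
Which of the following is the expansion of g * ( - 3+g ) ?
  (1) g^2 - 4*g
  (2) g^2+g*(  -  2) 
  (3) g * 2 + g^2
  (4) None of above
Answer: 4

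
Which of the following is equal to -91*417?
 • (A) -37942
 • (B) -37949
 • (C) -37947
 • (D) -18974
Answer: C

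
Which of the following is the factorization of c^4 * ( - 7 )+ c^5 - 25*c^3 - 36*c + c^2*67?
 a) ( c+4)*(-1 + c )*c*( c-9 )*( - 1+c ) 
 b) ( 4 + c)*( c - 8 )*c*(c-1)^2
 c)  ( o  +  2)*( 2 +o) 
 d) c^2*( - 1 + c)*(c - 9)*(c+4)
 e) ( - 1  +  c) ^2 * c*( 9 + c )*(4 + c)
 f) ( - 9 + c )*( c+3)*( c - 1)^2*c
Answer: a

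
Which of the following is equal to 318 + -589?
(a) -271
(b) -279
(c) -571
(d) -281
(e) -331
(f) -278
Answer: a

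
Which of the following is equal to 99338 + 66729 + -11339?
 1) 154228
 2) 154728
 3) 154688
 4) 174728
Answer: 2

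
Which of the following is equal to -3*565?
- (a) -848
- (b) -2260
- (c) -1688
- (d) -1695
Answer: d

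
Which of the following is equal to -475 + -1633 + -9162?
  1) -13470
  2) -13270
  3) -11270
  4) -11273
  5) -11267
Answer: 3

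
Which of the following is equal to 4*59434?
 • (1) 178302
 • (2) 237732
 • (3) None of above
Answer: 3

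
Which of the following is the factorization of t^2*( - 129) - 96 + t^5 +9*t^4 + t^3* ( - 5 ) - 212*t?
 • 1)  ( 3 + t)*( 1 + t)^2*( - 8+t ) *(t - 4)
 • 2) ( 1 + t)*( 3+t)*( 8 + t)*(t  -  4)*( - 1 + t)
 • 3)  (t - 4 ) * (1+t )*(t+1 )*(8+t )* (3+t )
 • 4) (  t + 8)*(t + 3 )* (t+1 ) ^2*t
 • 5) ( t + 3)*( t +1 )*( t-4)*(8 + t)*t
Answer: 3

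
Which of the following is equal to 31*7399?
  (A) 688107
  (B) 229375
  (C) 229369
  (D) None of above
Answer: C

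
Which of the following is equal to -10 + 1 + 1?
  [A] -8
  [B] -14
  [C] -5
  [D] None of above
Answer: A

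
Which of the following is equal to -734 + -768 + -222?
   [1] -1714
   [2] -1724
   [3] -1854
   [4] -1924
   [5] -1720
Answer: 2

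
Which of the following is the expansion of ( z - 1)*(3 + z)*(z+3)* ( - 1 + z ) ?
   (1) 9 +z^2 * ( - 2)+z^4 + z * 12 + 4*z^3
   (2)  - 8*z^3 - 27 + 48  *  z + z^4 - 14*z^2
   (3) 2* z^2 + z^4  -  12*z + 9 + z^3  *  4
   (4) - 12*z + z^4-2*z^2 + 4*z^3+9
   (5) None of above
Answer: 4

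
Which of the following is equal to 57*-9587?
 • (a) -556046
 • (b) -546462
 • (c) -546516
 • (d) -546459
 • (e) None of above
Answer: d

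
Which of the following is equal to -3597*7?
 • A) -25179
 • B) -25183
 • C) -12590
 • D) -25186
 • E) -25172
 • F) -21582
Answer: A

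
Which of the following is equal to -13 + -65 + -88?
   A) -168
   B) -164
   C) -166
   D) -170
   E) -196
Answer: C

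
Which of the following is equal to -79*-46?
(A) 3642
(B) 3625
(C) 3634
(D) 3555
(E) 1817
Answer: C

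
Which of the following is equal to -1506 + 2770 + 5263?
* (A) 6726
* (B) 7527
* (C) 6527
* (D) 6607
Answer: C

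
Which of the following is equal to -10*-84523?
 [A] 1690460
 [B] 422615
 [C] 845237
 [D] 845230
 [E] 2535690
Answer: D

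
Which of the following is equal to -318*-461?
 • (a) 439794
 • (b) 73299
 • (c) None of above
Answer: c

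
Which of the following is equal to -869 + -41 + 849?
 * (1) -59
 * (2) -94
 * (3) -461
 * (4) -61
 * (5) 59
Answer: 4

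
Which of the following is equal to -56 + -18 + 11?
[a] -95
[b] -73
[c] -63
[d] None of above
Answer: c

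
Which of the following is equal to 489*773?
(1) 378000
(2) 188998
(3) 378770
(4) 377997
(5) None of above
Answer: 4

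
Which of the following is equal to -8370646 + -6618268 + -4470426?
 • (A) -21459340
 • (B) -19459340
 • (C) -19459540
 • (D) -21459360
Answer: B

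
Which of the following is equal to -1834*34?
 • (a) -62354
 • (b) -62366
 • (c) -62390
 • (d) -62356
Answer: d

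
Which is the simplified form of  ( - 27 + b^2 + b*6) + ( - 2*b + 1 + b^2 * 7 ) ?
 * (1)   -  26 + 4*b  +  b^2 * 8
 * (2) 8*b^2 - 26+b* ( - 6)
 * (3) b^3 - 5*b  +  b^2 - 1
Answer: 1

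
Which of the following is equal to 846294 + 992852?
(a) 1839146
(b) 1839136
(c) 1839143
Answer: a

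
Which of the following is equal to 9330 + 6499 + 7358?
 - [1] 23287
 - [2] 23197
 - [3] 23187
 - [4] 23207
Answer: 3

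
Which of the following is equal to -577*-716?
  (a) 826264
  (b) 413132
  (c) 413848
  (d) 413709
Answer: b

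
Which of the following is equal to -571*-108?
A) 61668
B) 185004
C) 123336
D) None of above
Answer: A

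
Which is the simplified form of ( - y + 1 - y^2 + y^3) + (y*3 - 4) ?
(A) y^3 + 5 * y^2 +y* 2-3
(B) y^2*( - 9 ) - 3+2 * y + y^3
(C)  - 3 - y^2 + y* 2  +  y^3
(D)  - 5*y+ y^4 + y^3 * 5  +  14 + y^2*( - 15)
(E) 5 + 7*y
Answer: C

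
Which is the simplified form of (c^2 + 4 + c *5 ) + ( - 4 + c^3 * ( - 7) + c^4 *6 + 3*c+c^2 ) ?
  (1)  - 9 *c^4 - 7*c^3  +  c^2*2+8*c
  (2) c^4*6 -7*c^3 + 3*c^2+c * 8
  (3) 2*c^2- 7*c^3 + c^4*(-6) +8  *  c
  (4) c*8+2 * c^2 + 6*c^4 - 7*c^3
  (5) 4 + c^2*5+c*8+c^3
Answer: 4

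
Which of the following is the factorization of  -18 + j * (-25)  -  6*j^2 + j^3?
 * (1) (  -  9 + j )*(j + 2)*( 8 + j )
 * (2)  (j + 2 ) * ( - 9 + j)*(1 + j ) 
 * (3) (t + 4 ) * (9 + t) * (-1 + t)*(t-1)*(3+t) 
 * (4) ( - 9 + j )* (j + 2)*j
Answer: 2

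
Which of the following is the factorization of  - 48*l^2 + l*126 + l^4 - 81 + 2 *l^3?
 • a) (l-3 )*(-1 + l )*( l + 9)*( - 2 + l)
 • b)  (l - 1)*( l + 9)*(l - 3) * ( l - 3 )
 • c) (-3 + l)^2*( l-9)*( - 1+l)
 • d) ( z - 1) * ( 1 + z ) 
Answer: b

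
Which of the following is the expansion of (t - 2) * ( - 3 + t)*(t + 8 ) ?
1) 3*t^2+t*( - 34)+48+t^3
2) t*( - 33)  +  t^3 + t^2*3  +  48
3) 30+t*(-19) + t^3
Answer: 1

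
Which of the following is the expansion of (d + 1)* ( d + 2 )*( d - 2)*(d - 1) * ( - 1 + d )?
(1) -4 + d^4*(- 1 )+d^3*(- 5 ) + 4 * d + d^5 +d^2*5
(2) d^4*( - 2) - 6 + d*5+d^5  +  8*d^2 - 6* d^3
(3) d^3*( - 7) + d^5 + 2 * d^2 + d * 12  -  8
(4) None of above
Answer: 1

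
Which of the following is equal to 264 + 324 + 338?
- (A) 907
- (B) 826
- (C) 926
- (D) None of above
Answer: C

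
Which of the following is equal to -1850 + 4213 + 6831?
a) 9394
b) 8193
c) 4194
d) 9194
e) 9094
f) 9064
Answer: d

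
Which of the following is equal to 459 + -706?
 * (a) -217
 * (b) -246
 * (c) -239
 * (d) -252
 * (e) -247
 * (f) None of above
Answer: e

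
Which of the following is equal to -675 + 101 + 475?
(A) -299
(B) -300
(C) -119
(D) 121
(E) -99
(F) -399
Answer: E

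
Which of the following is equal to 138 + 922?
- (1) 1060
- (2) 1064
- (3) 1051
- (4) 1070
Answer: 1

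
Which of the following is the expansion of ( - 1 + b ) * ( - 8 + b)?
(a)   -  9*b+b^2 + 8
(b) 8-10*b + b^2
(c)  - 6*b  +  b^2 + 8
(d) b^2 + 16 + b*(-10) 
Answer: a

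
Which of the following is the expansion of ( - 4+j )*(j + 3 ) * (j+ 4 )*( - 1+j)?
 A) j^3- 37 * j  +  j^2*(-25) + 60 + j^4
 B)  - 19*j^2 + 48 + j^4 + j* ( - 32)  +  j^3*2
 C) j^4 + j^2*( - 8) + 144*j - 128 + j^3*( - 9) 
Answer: B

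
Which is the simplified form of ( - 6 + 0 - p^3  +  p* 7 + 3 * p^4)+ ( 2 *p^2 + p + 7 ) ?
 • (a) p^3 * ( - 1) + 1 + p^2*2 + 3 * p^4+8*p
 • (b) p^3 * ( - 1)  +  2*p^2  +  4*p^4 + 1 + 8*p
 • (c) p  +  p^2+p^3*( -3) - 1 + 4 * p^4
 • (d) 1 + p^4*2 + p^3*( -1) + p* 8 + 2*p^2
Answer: a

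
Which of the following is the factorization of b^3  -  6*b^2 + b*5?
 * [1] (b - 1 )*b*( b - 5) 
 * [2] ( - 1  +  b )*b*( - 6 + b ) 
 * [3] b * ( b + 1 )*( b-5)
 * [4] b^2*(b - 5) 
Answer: 1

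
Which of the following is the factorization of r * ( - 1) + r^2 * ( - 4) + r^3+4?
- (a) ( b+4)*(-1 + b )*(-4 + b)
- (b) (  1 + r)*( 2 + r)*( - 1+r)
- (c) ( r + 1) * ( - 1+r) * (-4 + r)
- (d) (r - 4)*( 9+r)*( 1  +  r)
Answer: c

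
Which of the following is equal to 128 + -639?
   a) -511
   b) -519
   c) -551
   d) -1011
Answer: a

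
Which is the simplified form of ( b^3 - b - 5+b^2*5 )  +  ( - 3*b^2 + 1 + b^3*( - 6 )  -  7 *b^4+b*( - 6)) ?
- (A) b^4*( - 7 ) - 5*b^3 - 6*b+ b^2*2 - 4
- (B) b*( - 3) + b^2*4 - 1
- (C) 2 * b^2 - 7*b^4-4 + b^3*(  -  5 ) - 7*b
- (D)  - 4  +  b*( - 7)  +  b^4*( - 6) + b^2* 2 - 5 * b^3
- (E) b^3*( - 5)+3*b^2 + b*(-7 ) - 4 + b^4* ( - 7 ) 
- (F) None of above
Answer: C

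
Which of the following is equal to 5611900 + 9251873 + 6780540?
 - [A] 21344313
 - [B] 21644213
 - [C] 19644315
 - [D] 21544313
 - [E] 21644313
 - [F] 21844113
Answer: E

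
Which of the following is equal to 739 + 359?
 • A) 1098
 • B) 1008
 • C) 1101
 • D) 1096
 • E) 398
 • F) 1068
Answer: A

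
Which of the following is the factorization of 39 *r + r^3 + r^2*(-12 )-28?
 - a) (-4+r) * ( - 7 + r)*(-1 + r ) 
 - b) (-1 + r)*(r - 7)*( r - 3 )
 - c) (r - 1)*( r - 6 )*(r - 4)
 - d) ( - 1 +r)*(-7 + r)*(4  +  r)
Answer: a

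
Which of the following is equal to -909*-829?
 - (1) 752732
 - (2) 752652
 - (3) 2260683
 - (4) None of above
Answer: 4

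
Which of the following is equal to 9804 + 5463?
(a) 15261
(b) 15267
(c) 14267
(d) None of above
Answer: b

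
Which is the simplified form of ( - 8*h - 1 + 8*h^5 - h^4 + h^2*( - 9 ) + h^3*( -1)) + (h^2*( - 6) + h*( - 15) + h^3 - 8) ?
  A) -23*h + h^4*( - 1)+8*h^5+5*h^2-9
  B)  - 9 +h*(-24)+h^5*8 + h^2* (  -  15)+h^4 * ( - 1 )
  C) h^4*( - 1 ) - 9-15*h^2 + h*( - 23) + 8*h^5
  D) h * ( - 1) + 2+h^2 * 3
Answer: C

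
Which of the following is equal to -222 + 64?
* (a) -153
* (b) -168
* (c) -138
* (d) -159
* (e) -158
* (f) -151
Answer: e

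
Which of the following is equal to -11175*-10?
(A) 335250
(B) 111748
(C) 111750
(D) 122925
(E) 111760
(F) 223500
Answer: C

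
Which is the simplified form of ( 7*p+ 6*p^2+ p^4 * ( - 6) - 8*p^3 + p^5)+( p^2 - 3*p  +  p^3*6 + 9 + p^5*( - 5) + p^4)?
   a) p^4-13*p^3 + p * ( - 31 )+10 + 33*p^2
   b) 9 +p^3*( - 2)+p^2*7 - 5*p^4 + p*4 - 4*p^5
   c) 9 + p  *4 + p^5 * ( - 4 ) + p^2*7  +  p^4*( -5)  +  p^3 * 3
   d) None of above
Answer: b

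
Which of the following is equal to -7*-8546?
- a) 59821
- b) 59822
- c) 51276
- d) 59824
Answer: b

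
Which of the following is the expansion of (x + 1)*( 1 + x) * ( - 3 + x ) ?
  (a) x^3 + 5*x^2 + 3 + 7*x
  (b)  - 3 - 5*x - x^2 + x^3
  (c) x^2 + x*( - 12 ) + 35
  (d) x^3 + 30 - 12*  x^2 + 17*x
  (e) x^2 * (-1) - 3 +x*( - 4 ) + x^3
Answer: b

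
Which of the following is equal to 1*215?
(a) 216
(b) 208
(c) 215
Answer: c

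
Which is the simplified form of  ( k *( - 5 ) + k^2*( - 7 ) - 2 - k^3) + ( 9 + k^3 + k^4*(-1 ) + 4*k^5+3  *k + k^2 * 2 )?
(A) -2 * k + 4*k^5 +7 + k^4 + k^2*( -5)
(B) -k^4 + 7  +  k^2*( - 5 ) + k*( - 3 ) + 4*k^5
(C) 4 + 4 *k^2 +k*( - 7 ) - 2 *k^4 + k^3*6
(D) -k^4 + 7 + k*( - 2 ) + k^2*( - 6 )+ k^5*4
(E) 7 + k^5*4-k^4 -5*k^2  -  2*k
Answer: E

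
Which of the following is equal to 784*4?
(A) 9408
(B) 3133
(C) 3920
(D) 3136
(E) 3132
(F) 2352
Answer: D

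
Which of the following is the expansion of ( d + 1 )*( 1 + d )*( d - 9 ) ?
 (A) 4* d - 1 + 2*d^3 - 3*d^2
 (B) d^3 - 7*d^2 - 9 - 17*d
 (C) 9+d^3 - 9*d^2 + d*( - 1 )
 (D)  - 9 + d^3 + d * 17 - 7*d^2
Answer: B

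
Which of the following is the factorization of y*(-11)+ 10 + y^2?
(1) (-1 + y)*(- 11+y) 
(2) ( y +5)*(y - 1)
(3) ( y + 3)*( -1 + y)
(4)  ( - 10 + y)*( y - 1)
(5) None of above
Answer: 4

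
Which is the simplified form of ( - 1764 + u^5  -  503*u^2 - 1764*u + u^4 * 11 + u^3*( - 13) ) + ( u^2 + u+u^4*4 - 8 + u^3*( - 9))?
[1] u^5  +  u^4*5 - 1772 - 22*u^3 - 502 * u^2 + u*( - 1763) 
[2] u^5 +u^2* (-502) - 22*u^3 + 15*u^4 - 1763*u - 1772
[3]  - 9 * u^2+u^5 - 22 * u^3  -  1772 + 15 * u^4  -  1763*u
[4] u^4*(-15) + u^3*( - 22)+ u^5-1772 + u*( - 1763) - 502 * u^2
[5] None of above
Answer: 2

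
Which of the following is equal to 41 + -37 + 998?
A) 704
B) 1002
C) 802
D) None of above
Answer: B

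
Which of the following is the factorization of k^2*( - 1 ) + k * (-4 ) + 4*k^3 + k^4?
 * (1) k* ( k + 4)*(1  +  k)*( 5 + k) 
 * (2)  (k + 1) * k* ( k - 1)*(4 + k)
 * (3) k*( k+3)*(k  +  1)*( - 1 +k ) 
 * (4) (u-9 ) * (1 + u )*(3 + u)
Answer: 2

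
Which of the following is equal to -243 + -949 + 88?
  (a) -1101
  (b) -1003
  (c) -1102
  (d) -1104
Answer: d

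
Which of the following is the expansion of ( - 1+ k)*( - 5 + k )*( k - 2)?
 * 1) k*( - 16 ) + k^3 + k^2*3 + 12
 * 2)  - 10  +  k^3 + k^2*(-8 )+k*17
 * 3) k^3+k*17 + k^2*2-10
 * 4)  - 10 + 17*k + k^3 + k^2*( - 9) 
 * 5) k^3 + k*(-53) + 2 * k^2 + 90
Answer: 2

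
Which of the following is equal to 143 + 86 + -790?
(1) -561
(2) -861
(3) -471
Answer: 1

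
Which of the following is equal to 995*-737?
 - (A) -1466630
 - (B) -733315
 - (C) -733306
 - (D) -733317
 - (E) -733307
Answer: B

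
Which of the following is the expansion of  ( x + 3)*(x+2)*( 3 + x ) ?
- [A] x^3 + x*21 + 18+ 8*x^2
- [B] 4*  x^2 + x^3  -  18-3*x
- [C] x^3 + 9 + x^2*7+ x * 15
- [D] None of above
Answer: A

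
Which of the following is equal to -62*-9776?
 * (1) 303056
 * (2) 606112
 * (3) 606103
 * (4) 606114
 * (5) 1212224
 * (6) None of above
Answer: 2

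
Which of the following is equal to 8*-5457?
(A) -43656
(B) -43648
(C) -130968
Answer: A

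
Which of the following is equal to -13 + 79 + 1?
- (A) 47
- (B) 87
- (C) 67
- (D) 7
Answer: C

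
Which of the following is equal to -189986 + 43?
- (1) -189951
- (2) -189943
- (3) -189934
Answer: 2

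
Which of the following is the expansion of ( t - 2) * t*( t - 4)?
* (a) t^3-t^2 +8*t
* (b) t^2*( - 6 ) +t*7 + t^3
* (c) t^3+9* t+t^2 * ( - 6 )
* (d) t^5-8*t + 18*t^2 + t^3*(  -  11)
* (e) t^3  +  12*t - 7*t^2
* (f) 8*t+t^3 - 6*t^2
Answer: f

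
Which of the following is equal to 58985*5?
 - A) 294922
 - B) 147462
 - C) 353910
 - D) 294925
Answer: D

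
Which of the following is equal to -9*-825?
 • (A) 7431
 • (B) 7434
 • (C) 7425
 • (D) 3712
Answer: C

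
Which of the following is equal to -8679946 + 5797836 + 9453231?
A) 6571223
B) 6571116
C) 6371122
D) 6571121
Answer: D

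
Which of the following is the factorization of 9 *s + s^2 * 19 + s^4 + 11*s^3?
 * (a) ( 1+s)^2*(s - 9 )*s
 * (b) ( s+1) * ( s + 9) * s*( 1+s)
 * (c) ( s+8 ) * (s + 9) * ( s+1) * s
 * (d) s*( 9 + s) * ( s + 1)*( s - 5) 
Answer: b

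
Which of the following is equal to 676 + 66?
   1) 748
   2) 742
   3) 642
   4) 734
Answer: 2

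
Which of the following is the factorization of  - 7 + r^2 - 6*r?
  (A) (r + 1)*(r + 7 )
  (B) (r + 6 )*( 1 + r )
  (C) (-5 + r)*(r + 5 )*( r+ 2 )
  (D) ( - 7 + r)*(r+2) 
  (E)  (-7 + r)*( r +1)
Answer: E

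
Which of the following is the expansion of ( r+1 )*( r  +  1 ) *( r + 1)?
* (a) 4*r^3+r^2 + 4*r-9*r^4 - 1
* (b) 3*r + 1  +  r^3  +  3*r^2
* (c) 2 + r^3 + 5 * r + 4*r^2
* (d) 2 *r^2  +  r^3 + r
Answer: b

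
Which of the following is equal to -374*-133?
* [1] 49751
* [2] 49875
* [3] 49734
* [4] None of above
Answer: 4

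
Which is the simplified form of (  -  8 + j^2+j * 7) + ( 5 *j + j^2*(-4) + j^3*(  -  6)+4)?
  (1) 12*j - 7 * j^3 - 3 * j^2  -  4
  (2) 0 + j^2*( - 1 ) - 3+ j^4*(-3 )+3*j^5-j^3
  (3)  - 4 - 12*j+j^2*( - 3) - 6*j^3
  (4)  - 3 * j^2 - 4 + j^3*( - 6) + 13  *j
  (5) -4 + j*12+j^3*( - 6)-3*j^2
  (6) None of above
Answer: 5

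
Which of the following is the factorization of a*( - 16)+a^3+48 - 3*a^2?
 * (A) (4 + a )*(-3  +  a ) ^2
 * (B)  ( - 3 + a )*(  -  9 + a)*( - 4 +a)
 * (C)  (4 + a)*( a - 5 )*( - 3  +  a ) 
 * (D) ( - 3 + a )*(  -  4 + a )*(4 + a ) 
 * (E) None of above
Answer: D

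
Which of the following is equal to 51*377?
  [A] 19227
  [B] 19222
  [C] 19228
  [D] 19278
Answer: A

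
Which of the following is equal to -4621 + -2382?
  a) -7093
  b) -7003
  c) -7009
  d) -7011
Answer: b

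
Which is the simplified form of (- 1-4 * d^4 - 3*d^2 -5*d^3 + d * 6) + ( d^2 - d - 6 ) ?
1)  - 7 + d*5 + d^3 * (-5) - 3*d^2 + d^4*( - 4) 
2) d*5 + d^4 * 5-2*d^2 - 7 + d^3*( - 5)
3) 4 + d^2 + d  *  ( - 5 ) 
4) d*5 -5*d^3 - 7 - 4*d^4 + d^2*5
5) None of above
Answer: 5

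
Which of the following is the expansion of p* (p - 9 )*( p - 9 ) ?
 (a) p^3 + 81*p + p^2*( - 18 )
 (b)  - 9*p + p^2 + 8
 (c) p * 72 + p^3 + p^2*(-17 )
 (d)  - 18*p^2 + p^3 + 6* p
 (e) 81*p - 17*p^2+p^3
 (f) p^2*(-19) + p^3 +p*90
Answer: a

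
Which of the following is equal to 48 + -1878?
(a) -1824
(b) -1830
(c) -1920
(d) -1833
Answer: b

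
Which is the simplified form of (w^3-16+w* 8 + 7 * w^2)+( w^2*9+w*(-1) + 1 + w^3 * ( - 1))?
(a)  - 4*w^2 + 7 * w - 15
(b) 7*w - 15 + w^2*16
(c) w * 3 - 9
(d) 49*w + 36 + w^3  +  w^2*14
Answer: b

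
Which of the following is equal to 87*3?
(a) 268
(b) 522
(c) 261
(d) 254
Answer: c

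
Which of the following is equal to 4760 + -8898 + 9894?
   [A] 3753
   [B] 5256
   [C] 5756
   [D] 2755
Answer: C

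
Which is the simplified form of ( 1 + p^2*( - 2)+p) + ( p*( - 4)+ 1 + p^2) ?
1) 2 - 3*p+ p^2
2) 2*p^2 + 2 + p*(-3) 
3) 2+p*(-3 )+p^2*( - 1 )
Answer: 3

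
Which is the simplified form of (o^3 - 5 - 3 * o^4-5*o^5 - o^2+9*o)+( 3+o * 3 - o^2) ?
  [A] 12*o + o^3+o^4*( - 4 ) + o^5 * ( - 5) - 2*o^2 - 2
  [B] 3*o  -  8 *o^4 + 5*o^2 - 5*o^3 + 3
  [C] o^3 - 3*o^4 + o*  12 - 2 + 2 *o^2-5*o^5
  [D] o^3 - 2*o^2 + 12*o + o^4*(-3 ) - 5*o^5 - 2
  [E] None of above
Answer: D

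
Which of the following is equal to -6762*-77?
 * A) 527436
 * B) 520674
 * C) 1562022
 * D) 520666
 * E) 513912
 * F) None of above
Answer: B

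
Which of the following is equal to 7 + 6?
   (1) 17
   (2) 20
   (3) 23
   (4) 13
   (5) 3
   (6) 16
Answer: 4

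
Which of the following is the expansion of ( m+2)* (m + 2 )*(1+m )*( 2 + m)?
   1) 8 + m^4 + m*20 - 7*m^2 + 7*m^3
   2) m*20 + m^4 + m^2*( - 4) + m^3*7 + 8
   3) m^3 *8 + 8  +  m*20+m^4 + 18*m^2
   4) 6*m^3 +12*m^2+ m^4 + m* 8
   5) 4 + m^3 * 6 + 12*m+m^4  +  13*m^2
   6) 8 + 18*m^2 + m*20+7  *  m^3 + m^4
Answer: 6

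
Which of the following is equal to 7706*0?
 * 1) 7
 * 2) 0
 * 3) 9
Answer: 2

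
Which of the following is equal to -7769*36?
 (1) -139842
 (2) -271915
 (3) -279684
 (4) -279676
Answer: 3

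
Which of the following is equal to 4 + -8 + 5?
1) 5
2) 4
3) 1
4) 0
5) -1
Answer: 3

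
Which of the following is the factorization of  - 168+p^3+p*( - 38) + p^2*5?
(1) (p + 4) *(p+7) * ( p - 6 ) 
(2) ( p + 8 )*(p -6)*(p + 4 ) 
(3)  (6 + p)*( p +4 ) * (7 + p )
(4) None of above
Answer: 1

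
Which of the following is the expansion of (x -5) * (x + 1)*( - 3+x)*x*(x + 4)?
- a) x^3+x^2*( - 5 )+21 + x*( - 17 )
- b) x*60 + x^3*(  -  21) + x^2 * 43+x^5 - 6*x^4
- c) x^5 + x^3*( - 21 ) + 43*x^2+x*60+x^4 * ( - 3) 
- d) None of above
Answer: c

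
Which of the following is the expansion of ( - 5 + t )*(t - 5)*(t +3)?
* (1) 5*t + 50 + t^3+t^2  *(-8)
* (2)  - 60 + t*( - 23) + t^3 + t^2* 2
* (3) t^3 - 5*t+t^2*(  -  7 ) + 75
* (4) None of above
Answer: 3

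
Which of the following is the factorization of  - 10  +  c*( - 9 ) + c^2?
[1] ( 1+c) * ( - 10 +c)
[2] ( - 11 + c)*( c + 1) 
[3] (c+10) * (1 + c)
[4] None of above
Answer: 1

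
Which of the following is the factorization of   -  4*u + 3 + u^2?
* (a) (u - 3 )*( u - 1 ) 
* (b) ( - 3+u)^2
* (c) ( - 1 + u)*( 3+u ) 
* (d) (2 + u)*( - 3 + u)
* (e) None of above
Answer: a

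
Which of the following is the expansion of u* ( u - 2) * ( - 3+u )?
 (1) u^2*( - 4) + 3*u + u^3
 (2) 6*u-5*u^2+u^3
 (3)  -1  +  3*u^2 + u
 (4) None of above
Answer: 2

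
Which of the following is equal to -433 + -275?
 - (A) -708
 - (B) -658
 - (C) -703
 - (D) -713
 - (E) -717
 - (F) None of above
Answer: A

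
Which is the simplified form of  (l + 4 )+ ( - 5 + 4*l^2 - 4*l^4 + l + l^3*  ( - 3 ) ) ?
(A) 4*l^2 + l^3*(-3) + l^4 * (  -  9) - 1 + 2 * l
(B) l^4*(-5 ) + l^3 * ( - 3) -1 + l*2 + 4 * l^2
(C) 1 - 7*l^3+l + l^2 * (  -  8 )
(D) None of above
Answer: D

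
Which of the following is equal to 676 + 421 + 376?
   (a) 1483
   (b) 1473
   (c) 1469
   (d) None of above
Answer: b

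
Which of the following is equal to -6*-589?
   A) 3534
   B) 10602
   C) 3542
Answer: A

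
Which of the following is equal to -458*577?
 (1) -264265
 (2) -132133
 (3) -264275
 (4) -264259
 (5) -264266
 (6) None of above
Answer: 5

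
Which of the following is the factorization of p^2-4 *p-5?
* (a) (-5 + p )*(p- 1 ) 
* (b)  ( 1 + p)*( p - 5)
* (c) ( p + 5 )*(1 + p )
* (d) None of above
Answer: b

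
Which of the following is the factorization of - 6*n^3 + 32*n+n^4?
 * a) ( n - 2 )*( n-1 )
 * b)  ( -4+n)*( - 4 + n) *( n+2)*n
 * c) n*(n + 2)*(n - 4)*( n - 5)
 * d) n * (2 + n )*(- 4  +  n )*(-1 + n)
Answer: b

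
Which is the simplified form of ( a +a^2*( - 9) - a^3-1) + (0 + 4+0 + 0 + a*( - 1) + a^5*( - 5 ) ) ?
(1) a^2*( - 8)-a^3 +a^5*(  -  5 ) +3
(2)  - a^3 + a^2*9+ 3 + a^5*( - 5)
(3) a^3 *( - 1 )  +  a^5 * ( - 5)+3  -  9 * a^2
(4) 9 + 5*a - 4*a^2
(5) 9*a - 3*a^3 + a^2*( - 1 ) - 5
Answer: 3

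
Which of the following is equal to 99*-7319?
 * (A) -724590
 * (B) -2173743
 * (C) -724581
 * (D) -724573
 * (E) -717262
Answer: C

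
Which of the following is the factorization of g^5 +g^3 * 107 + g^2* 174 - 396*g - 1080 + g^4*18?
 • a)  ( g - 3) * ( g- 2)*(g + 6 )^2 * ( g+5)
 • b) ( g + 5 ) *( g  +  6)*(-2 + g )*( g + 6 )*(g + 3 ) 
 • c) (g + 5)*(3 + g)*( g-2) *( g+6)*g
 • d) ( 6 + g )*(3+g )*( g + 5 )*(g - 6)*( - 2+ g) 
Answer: b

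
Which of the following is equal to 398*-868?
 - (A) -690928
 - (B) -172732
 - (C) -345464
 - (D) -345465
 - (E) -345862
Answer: C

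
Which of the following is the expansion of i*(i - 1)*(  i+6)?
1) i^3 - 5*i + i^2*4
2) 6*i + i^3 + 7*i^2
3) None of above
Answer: 3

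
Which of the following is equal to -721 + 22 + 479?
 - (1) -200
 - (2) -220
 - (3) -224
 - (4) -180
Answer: 2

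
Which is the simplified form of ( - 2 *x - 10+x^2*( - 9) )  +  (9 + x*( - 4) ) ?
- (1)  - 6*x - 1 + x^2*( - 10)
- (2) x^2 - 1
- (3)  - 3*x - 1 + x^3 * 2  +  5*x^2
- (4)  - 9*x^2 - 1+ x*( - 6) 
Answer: 4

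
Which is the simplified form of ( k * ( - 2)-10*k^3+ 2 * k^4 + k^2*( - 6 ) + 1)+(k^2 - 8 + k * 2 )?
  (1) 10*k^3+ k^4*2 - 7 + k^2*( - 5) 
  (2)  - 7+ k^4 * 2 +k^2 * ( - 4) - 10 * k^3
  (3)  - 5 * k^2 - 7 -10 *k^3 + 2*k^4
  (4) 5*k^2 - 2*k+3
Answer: 3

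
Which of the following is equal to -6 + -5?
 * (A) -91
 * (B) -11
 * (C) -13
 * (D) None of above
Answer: B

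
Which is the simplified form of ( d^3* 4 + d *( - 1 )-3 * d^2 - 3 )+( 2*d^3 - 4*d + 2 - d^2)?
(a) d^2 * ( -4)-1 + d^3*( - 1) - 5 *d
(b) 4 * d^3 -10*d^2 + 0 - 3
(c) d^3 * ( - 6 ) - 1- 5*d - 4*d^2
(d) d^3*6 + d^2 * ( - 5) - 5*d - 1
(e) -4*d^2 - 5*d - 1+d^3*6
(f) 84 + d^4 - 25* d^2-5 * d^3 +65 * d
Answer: e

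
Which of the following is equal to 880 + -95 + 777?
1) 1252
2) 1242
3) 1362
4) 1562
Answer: 4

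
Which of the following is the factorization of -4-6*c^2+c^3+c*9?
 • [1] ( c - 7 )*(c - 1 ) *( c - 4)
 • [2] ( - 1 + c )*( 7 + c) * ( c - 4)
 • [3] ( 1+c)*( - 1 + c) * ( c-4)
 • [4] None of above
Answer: 4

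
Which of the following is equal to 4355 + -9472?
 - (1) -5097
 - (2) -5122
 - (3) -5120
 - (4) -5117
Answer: 4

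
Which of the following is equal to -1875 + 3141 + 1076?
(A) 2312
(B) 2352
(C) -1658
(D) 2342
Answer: D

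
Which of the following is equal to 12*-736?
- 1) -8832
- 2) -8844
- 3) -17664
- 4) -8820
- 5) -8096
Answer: 1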